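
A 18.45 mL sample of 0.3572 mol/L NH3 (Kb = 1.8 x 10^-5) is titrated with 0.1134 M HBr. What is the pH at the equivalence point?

5.16

n(NH3) = 0.3572 x 0.01845 = 0.006590 mol; V(HBr) at equivalence = 0.006590/0.1134 = 0.05812 L.
At equivalence the base is fully converted to NH4+; total volume = 0.07657 L, so [NH4+] = 0.006590/0.07657 = 0.08607 M.
Ka(NH4+) = Kw/Kb = 1.0e-14 / 1.8 x 10^-5 = 5.56e-10.
[H^+] = sqrt(Ka x [NH4+]) = sqrt(5.56e-10 x 0.08607) = 6.92e-6 M.
pH = -log(6.92e-6) = 5.16.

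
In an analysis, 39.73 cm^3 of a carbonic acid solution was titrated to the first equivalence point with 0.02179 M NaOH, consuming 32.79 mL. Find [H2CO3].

0.0180 M

n(NaOH) = 0.02179 x 0.03279 = 0.0007145 mol.
At the first equivalence point, 1 mol OH^- react per mol H2CO3, so n(H2CO3) = 0.0007145 / 1 = 0.0007145 mol.
[H2CO3] = 0.0007145 / 0.03973 L = 0.0180 M.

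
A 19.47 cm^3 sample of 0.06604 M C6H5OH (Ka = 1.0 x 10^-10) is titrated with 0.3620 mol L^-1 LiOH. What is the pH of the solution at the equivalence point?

11.37

n(C6H5OH) = 0.06604 x 0.01947 = 0.001286 mol; V(LiOH) at equivalence = 0.001286/0.3620 = 0.003552 L.
At equivalence all the acid is converted to C6H5O-; total volume = 0.01947 + 0.003552 = 0.02302 L, so [C6H5O-] = 0.001286/0.02302 = 0.05585 M.
Kb = Kw/Ka = 1.0e-14 / 1.0 x 10^-10 = 0.000100.
[OH^-] = sqrt(Kb x [C6H5O-]) = sqrt(0.000100 x 0.05585) = 0.00236 M.
pOH = 2.63, so pH = 14.00 - 2.63 = 11.37.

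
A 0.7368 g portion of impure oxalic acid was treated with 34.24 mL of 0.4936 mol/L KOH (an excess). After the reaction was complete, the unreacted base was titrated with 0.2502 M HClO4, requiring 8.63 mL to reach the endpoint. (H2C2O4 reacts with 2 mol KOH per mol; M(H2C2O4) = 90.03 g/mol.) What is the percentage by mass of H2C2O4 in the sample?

Total n(KOH) added = 0.4936 x 0.03424 = 0.01690 mol.
n(HClO4) used = 0.2502 x 0.008630 = 0.002159 mol, which equals the excess n(KOH).
So n(KOH) consumed by the sample = 0.01690 - 0.002159 = 0.01474 mol.
n(H2C2O4) = 0.01474 / 2 = 0.007371 mol.
mass H2C2O4 = 0.007371 x 90.03 = 0.6636 g, so %H2C2O4 = 0.6636/0.7368 x 100 = 90.1%.

90.1%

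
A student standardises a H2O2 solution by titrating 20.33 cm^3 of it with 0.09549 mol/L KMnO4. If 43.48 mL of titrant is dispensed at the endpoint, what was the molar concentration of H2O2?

n(KMnO4) = 0.09549 x 0.04348 = 0.004152 mol.
From the balanced equation, 2 mol KMnO4 reacts with 5 mol H2O2, so n(H2O2) = 0.004152 x 5/2 = 0.01038 mol.
[H2O2] = 0.01038 / 0.02033 L = 0.511 M.

0.511 M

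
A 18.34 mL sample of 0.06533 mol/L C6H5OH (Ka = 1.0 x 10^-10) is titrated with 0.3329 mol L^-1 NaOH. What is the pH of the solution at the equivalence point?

n(C6H5OH) = 0.06533 x 0.01834 = 0.001198 mol; V(NaOH) at equivalence = 0.001198/0.3329 = 0.003599 L.
At equivalence all the acid is converted to C6H5O-; total volume = 0.01834 + 0.003599 = 0.02194 L, so [C6H5O-] = 0.001198/0.02194 = 0.05461 M.
Kb = Kw/Ka = 1.0e-14 / 1.0 x 10^-10 = 0.000100.
[OH^-] = sqrt(Kb x [C6H5O-]) = sqrt(0.000100 x 0.05461) = 0.00234 M.
pOH = 2.63, so pH = 14.00 - 2.63 = 11.37.

11.37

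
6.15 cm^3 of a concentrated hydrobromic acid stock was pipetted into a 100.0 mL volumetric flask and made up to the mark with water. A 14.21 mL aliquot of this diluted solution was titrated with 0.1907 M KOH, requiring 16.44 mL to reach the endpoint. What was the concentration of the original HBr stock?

n(KOH) = 0.1907 x 0.01644 = 0.003135 mol.
n(HBr) in the aliquot = 0.003135 mol.
[diluted HBr] = 0.003135 / 0.01421 = 0.2206 M.
Dilution factor = 100.0/6.150 = 16.26, so [stock] = 0.2206 x 16.26 = 3.59 M.

3.59 M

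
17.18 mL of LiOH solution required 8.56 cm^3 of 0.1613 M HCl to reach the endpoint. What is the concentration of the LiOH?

n(HCl) delivered = 0.1613 x 0.008560 = 0.001381 mol.
For a 1:1 reaction, n(LiOH) = 0.001381 mol.
[LiOH] = 0.001381 mol / 0.01718 L = 0.0804 M.

0.0804 M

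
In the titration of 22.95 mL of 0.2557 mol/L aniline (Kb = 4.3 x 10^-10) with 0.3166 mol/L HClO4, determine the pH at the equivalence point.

n(C6H5NH2) = 0.2557 x 0.02295 = 0.005868 mol; V(HClO4) at equivalence = 0.005868/0.3166 = 0.01854 L.
At equivalence the base is fully converted to C6H5NH3+; total volume = 0.04149 L, so [C6H5NH3+] = 0.005868/0.04149 = 0.1415 M.
Ka(C6H5NH3+) = Kw/Kb = 1.0e-14 / 4.3 x 10^-10 = 2.33e-5.
[H^+] = sqrt(Ka x [C6H5NH3+]) = sqrt(2.33e-5 x 0.1415) = 0.00181 M.
pH = -log(0.00181) = 2.74.

2.74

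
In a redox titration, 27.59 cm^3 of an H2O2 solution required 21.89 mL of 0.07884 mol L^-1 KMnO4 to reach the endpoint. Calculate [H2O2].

n(KMnO4) = 0.07884 x 0.02189 = 0.001726 mol.
From the balanced equation, 2 mol KMnO4 reacts with 5 mol H2O2, so n(H2O2) = 0.001726 x 5/2 = 0.004315 mol.
[H2O2] = 0.004315 / 0.02759 L = 0.156 M.

0.156 M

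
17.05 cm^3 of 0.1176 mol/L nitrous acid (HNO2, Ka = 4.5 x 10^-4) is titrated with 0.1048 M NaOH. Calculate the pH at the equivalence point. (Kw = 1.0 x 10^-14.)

8.05

n(HNO2) = 0.1176 x 0.01705 = 0.002005 mol; V(NaOH) at equivalence = 0.002005/0.1048 = 0.01913 L.
At equivalence all the acid is converted to NO2-; total volume = 0.01705 + 0.01913 = 0.03618 L, so [NO2-] = 0.002005/0.03618 = 0.05542 M.
Kb = Kw/Ka = 1.0e-14 / 4.5 x 10^-4 = 2.22e-11.
[OH^-] = sqrt(Kb x [NO2-]) = sqrt(2.22e-11 x 0.05542) = 1.11e-6 M.
pOH = 5.95, so pH = 14.00 - 5.95 = 8.05.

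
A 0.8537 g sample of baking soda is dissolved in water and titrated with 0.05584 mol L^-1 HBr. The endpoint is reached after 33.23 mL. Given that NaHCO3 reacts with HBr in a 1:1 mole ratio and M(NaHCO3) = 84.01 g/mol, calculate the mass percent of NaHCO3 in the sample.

18.3%

n(HBr) = 0.05584 x 0.03323 = 0.001856 mol.
n(NaHCO3) = 0.001856 / 1 = 0.001856 mol.
mass of NaHCO3 = 0.001856 x 84.01 = 0.1559 g.
% purity = 0.1559 / 0.8537 x 100 = 18.3%.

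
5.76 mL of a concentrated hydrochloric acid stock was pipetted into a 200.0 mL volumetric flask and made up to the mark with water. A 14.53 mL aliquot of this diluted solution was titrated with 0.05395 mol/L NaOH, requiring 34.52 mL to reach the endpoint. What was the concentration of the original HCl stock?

4.45 M

n(NaOH) = 0.05395 x 0.03452 = 0.001862 mol.
n(HCl) in the aliquot = 0.001862 mol.
[diluted HCl] = 0.001862 / 0.01453 = 0.1282 M.
Dilution factor = 200.0/5.760 = 34.72, so [stock] = 0.1282 x 34.72 = 4.45 M.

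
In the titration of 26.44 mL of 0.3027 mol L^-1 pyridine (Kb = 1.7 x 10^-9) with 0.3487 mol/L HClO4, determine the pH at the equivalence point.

3.01

n(C5H5N) = 0.3027 x 0.02644 = 0.008003 mol; V(HClO4) at equivalence = 0.008003/0.3487 = 0.02295 L.
At equivalence the base is fully converted to C5H5NH+; total volume = 0.04939 L, so [C5H5NH+] = 0.008003/0.04939 = 0.1620 M.
Ka(C5H5NH+) = Kw/Kb = 1.0e-14 / 1.7 x 10^-9 = 5.88e-6.
[H^+] = sqrt(Ka x [C5H5NH+]) = sqrt(5.88e-6 x 0.1620) = 0.000976 M.
pH = -log(0.000976) = 3.01.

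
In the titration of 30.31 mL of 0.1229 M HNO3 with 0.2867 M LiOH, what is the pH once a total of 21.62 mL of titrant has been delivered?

12.68

n(acid) = 0.1229 x 0.03031 = 0.003725 mol; n(LiOH) added = 0.2867 x 0.02162 = 0.006198 mol.
Base is in excess by 0.006198 - 0.003725 = 0.002473 mol in a total volume of 0.05193 L.
[OH^-] = 0.002473/0.05193 = 0.04763 M, so pOH = 1.32 and pH = 14.00 - 1.32 = 12.68.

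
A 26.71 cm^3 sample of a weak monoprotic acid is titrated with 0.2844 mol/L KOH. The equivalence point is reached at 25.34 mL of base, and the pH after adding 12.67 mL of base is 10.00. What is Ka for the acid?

1.0 x 10^-10

12.67 mL is half of the equivalence volume, so this is the half-equivalence point where [HA] = [A^-].
At half-equivalence pH = pKa, so pKa = 10.00.
Ka = 10^(-10.00) = 1.0 x 10^-10.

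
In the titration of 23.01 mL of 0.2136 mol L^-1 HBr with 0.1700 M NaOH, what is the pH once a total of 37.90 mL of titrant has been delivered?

12.40

n(acid) = 0.2136 x 0.02301 = 0.004915 mol; n(NaOH) added = 0.1700 x 0.03790 = 0.006443 mol.
Base is in excess by 0.006443 - 0.004915 = 0.001528 mol in a total volume of 0.06091 L.
[OH^-] = 0.001528/0.06091 = 0.02509 M, so pOH = 1.60 and pH = 14.00 - 1.60 = 12.40.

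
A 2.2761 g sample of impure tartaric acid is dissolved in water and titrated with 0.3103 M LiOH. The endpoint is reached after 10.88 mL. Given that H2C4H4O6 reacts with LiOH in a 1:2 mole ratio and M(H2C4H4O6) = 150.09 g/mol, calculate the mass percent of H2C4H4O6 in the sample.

11.1%

n(LiOH) = 0.3103 x 0.01088 = 0.003376 mol.
n(H2C4H4O6) = 0.003376 / 2 = 0.001688 mol.
mass of H2C4H4O6 = 0.001688 x 150.09 = 0.2534 g.
% purity = 0.2534 / 2.2761 x 100 = 11.1%.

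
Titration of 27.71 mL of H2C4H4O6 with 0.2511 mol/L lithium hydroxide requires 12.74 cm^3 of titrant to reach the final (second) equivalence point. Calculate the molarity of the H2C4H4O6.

n(LiOH) = 0.2511 x 0.01274 = 0.003199 mol.
At the final (second) equivalence point, 2 mol OH^- react per mol H2C4H4O6, so n(H2C4H4O6) = 0.003199 / 2 = 0.001600 mol.
[H2C4H4O6] = 0.001600 / 0.02771 L = 0.0577 M.

0.0577 M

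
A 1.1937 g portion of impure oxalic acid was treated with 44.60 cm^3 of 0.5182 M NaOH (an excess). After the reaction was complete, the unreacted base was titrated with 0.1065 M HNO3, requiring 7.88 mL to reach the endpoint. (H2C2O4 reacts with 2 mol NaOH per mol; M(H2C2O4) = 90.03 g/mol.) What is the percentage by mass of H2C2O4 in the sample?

Total n(NaOH) added = 0.5182 x 0.04460 = 0.02311 mol.
n(HNO3) used = 0.1065 x 0.007880 = 0.0008392 mol, which equals the excess n(NaOH).
So n(NaOH) consumed by the sample = 0.02311 - 0.0008392 = 0.02227 mol.
n(H2C2O4) = 0.02227 / 2 = 0.01114 mol.
mass H2C2O4 = 0.01114 x 90.03 = 1.003 g, so %H2C2O4 = 1.003/1.1937 x 100 = 84.0%.

84.0%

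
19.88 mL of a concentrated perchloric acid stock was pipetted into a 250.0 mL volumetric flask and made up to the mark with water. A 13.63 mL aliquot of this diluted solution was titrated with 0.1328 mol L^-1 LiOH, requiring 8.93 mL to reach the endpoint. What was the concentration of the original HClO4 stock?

1.09 M

n(LiOH) = 0.1328 x 0.008930 = 0.001186 mol.
n(HClO4) in the aliquot = 0.001186 mol.
[diluted HClO4] = 0.001186 / 0.01363 = 0.08701 M.
Dilution factor = 250.0/19.88 = 12.58, so [stock] = 0.08701 x 12.58 = 1.09 M.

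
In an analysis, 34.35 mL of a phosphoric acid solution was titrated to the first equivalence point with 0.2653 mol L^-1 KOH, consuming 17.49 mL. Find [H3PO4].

0.135 M

n(KOH) = 0.2653 x 0.01749 = 0.004640 mol.
At the first equivalence point, 1 mol OH^- react per mol H3PO4, so n(H3PO4) = 0.004640 / 1 = 0.004640 mol.
[H3PO4] = 0.004640 / 0.03435 L = 0.135 M.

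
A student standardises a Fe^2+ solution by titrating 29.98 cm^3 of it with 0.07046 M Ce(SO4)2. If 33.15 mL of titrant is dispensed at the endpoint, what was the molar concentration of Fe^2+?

n(Ce(SO4)2) = 0.07046 x 0.03315 = 0.002336 mol.
From the balanced equation, 1 mol Ce(SO4)2 reacts with 1 mol Fe^2+, so n(Fe^2+) = 0.002336 x 1/1 = 0.002336 mol.
[Fe^2+] = 0.002336 / 0.02998 L = 0.0779 M.

0.0779 M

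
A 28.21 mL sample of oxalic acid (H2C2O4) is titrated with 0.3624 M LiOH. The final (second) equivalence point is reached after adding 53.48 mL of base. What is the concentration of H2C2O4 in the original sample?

0.344 M

n(LiOH) = 0.3624 x 0.05348 = 0.01938 mol.
At the final (second) equivalence point, 2 mol OH^- react per mol H2C2O4, so n(H2C2O4) = 0.01938 / 2 = 0.009691 mol.
[H2C2O4] = 0.009691 / 0.02821 L = 0.344 M.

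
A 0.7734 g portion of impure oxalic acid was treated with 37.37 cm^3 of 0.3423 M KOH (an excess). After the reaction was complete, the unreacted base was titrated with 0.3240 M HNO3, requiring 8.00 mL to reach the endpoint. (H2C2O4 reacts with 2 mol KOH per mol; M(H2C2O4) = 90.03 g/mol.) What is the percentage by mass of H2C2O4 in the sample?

59.4%

Total n(KOH) added = 0.3423 x 0.03737 = 0.01279 mol.
n(HNO3) used = 0.3240 x 0.008000 = 0.002592 mol, which equals the excess n(KOH).
So n(KOH) consumed by the sample = 0.01279 - 0.002592 = 0.01020 mol.
n(H2C2O4) = 0.01020 / 2 = 0.005100 mol.
mass H2C2O4 = 0.005100 x 90.03 = 0.4591 g, so %H2C2O4 = 0.4591/0.7734 x 100 = 59.4%.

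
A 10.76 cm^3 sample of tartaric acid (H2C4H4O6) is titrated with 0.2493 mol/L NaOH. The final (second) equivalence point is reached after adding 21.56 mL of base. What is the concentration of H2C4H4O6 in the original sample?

n(NaOH) = 0.2493 x 0.02156 = 0.005375 mol.
At the final (second) equivalence point, 2 mol OH^- react per mol H2C4H4O6, so n(H2C4H4O6) = 0.005375 / 2 = 0.002687 mol.
[H2C4H4O6] = 0.002687 / 0.01076 L = 0.250 M.

0.250 M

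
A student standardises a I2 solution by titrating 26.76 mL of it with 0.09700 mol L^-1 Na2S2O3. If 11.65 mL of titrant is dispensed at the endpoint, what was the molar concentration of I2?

0.0211 M

n(Na2S2O3) = 0.09700 x 0.01165 = 0.001130 mol.
From the balanced equation, 2 mol Na2S2O3 reacts with 1 mol I2, so n(I2) = 0.001130 x 1/2 = 0.0005650 mol.
[I2] = 0.0005650 / 0.02676 L = 0.0211 M.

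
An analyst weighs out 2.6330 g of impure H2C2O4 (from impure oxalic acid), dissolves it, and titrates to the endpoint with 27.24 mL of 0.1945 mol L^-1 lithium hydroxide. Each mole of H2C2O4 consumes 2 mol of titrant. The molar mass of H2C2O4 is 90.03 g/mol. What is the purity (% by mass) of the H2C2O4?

n(LiOH) = 0.1945 x 0.02724 = 0.005298 mol.
n(H2C2O4) = 0.005298 / 2 = 0.002649 mol.
mass of H2C2O4 = 0.002649 x 90.03 = 0.2385 g.
% purity = 0.2385 / 2.6330 x 100 = 9.06%.

9.06%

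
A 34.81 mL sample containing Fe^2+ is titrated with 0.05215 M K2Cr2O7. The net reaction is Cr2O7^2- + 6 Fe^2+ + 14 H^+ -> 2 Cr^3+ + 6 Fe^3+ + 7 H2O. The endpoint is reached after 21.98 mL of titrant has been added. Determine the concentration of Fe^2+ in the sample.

n(K2Cr2O7) = 0.05215 x 0.02198 = 0.001146 mol.
From the balanced equation, 1 mol K2Cr2O7 reacts with 6 mol Fe^2+, so n(Fe^2+) = 0.001146 x 6/1 = 0.006878 mol.
[Fe^2+] = 0.006878 / 0.03481 L = 0.198 M.

0.198 M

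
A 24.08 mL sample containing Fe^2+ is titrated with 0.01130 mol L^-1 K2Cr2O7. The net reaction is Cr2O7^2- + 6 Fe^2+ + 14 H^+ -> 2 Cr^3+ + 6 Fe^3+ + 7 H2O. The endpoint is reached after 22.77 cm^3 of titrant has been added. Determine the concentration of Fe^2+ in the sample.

0.0641 M

n(K2Cr2O7) = 0.01130 x 0.02277 = 0.0002573 mol.
From the balanced equation, 1 mol K2Cr2O7 reacts with 6 mol Fe^2+, so n(Fe^2+) = 0.0002573 x 6/1 = 0.001544 mol.
[Fe^2+] = 0.001544 / 0.02408 L = 0.0641 M.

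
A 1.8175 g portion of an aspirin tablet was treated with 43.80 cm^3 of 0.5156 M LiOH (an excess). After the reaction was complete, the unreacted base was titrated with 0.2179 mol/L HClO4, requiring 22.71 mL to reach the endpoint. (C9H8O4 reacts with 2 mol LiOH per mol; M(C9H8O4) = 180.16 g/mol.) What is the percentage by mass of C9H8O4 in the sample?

87.4%

Total n(LiOH) added = 0.5156 x 0.04380 = 0.02258 mol.
n(HClO4) used = 0.2179 x 0.02271 = 0.004949 mol, which equals the excess n(LiOH).
So n(LiOH) consumed by the sample = 0.02258 - 0.004949 = 0.01763 mol.
n(C9H8O4) = 0.01763 / 2 = 0.008817 mol.
mass C9H8O4 = 0.008817 x 180.16 = 1.589 g, so %C9H8O4 = 1.589/1.8175 x 100 = 87.4%.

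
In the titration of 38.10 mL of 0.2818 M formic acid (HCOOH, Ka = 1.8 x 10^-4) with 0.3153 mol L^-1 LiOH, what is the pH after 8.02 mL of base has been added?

Initial n(HCOOH) = 0.2818 x 0.03810 = 0.01074 mol.
n(LiOH) added = 0.3153 x 0.008020 = 0.002529 mol, converting that many moles of HCOOH to HCOO-.
Remaining n(HCOOH) = 0.008208 mol; n(HCOO-) = 0.002529 mol.
By Henderson-Hasselbalch, pH = pKa + log([A^-]/[HA]) = 3.74 + log(0.002529/0.008208) = 3.74 + (-0.51) = 3.23.

3.23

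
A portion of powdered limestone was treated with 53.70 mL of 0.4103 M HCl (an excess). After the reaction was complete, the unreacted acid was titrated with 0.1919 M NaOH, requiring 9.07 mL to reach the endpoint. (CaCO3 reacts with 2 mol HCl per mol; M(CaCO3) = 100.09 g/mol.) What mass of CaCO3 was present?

Total n(HCl) added = 0.4103 x 0.05370 = 0.02203 mol.
n(NaOH) used = 0.1919 x 0.009070 = 0.001741 mol, which equals the excess n(HCl).
So n(HCl) consumed by the sample = 0.02203 - 0.001741 = 0.02029 mol.
n(CaCO3) = 0.02029 / 2 = 0.01015 mol.
mass = 0.01015 mol x 100.09 g/mol = 1.02 g.

1.02 g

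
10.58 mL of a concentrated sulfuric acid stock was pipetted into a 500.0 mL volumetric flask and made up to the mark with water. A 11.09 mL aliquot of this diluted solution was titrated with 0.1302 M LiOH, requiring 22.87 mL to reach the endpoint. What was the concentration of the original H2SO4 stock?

n(LiOH) = 0.1302 x 0.02287 = 0.002978 mol.
n(H2SO4) in the aliquot = 0.002978 x 1/2 = 0.001489 mol.
[diluted H2SO4] = 0.001489 / 0.01109 = 0.1343 M.
Dilution factor = 500.0/10.58 = 47.26, so [stock] = 0.1343 x 47.26 = 6.34 M.

6.34 M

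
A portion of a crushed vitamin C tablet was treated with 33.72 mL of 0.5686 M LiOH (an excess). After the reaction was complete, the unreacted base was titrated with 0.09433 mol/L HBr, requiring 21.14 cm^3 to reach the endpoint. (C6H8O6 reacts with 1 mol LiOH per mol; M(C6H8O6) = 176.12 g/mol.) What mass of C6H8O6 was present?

3.03 g

Total n(LiOH) added = 0.5686 x 0.03372 = 0.01917 mol.
n(HBr) used = 0.09433 x 0.02114 = 0.001994 mol, which equals the excess n(LiOH).
So n(LiOH) consumed by the sample = 0.01917 - 0.001994 = 0.01718 mol.
n(C6H8O6) = 0.01718 / 1 = 0.01718 mol.
mass = 0.01718 mol x 176.12 g/mol = 3.03 g.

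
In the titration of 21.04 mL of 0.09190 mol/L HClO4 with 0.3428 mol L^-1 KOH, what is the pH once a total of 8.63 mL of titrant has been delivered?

n(acid) = 0.09190 x 0.02104 = 0.001934 mol; n(KOH) added = 0.3428 x 0.008630 = 0.002958 mol.
Base is in excess by 0.002958 - 0.001934 = 0.001025 mol in a total volume of 0.02967 L.
[OH^-] = 0.001025/0.02967 = 0.03454 M, so pOH = 1.46 and pH = 14.00 - 1.46 = 12.54.

12.54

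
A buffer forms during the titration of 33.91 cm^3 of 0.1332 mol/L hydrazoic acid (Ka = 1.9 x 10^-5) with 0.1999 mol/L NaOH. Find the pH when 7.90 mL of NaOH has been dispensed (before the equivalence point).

Initial n(HN3) = 0.1332 x 0.03391 = 0.004517 mol.
n(NaOH) added = 0.1999 x 0.007900 = 0.001579 mol, converting that many moles of HN3 to N3-.
Remaining n(HN3) = 0.002938 mol; n(N3-) = 0.001579 mol.
By Henderson-Hasselbalch, pH = pKa + log([A^-]/[HA]) = 4.72 + log(0.001579/0.002938) = 4.72 + (-0.27) = 4.45.

4.45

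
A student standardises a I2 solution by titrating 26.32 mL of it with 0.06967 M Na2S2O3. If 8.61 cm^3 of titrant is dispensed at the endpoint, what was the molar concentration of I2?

0.0114 M

n(Na2S2O3) = 0.06967 x 0.008610 = 0.0005999 mol.
From the balanced equation, 2 mol Na2S2O3 reacts with 1 mol I2, so n(I2) = 0.0005999 x 1/2 = 0.0002999 mol.
[I2] = 0.0002999 / 0.02632 L = 0.0114 M.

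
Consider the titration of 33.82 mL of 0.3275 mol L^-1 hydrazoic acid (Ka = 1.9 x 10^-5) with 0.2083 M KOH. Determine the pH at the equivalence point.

8.91

n(HN3) = 0.3275 x 0.03382 = 0.01108 mol; V(KOH) at equivalence = 0.01108/0.2083 = 0.05317 L.
At equivalence all the acid is converted to N3-; total volume = 0.03382 + 0.05317 = 0.08699 L, so [N3-] = 0.01108/0.08699 = 0.1273 M.
Kb = Kw/Ka = 1.0e-14 / 1.9 x 10^-5 = 5.26e-10.
[OH^-] = sqrt(Kb x [N3-]) = sqrt(5.26e-10 x 0.1273) = 8.19e-6 M.
pOH = 5.09, so pH = 14.00 - 5.09 = 8.91.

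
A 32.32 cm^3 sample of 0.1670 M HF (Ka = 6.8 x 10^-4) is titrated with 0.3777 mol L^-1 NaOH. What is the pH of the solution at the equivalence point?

n(HF) = 0.1670 x 0.03232 = 0.005397 mol; V(NaOH) at equivalence = 0.005397/0.3777 = 0.01429 L.
At equivalence all the acid is converted to F-; total volume = 0.03232 + 0.01429 = 0.04661 L, so [F-] = 0.005397/0.04661 = 0.1158 M.
Kb = Kw/Ka = 1.0e-14 / 6.8 x 10^-4 = 1.47e-11.
[OH^-] = sqrt(Kb x [F-]) = sqrt(1.47e-11 x 0.1158) = 1.30e-6 M.
pOH = 5.88, so pH = 14.00 - 5.88 = 8.12.

8.12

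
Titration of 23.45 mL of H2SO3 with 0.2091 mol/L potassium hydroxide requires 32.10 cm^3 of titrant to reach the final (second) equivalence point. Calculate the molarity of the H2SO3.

0.143 M

n(KOH) = 0.2091 x 0.03210 = 0.006712 mol.
At the final (second) equivalence point, 2 mol OH^- react per mol H2SO3, so n(H2SO3) = 0.006712 / 2 = 0.003356 mol.
[H2SO3] = 0.003356 / 0.02345 L = 0.143 M.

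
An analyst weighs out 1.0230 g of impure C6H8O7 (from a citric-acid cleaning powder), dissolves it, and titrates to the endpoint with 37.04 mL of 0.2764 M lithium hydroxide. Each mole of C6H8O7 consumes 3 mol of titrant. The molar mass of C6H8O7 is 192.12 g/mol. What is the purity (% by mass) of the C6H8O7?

n(LiOH) = 0.2764 x 0.03704 = 0.01024 mol.
n(C6H8O7) = 0.01024 / 3 = 0.003413 mol.
mass of C6H8O7 = 0.003413 x 192.12 = 0.6556 g.
% purity = 0.6556 / 1.0230 x 100 = 64.1%.

64.1%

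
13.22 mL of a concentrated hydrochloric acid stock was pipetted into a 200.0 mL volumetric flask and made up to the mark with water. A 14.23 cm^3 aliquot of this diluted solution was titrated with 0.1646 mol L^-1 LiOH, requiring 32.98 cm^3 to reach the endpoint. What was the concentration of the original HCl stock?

5.77 M

n(LiOH) = 0.1646 x 0.03298 = 0.005429 mol.
n(HCl) in the aliquot = 0.005429 mol.
[diluted HCl] = 0.005429 / 0.01423 = 0.3815 M.
Dilution factor = 200.0/13.22 = 15.13, so [stock] = 0.3815 x 15.13 = 5.77 M.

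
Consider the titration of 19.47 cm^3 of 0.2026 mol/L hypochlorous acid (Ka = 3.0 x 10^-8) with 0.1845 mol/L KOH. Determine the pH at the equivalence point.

n(HClO) = 0.2026 x 0.01947 = 0.003945 mol; V(KOH) at equivalence = 0.003945/0.1845 = 0.02138 L.
At equivalence all the acid is converted to ClO-; total volume = 0.01947 + 0.02138 = 0.04085 L, so [ClO-] = 0.003945/0.04085 = 0.09656 M.
Kb = Kw/Ka = 1.0e-14 / 3.0 x 10^-8 = 3.33e-7.
[OH^-] = sqrt(Kb x [ClO-]) = sqrt(3.33e-7 x 0.09656) = 0.000179 M.
pOH = 3.75, so pH = 14.00 - 3.75 = 10.25.

10.25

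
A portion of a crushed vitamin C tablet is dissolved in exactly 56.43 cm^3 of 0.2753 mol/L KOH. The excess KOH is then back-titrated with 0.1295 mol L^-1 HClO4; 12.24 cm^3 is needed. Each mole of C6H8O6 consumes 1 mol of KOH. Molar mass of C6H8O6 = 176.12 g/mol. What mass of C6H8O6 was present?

2.46 g

Total n(KOH) added = 0.2753 x 0.05643 = 0.01554 mol.
n(HClO4) used = 0.1295 x 0.01224 = 0.001585 mol, which equals the excess n(KOH).
So n(KOH) consumed by the sample = 0.01554 - 0.001585 = 0.01395 mol.
n(C6H8O6) = 0.01395 / 1 = 0.01395 mol.
mass = 0.01395 mol x 176.12 g/mol = 2.46 g.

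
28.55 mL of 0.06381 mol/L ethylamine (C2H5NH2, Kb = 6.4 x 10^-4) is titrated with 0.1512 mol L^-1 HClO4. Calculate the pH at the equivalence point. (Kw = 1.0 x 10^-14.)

6.08

n(C2H5NH2) = 0.06381 x 0.02855 = 0.001822 mol; V(HClO4) at equivalence = 0.001822/0.1512 = 0.01205 L.
At equivalence the base is fully converted to C2H5NH3+; total volume = 0.04060 L, so [C2H5NH3+] = 0.001822/0.04060 = 0.04487 M.
Ka(C2H5NH3+) = Kw/Kb = 1.0e-14 / 6.4 x 10^-4 = 1.56e-11.
[H^+] = sqrt(Ka x [C2H5NH3+]) = sqrt(1.56e-11 x 0.04487) = 8.37e-7 M.
pH = -log(8.37e-7) = 6.08.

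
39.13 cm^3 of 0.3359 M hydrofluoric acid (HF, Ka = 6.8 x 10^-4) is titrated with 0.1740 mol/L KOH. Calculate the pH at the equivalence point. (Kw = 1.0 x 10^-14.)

n(HF) = 0.3359 x 0.03913 = 0.01314 mol; V(KOH) at equivalence = 0.01314/0.1740 = 0.07554 L.
At equivalence all the acid is converted to F-; total volume = 0.03913 + 0.07554 = 0.1147 L, so [F-] = 0.01314/0.1147 = 0.1146 M.
Kb = Kw/Ka = 1.0e-14 / 6.8 x 10^-4 = 1.47e-11.
[OH^-] = sqrt(Kb x [F-]) = sqrt(1.47e-11 x 0.1146) = 1.30e-6 M.
pOH = 5.89, so pH = 14.00 - 5.89 = 8.11.

8.11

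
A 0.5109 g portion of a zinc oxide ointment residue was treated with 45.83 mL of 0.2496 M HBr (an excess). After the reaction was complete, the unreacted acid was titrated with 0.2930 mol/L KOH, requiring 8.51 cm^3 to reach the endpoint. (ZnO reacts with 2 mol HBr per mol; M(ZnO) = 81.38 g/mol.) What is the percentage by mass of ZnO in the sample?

71.2%

Total n(HBr) added = 0.2496 x 0.04583 = 0.01144 mol.
n(KOH) used = 0.2930 x 0.008510 = 0.002493 mol, which equals the excess n(HBr).
So n(HBr) consumed by the sample = 0.01144 - 0.002493 = 0.008946 mol.
n(ZnO) = 0.008946 / 2 = 0.004473 mol.
mass ZnO = 0.004473 x 81.38 = 0.3640 g, so %ZnO = 0.3640/0.5109 x 100 = 71.2%.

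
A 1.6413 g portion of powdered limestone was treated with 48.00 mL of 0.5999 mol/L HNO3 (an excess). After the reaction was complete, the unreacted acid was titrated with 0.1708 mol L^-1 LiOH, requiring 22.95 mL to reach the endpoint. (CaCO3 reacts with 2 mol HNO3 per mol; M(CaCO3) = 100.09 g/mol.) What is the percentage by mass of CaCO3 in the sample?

Total n(HNO3) added = 0.5999 x 0.04800 = 0.02880 mol.
n(LiOH) used = 0.1708 x 0.02295 = 0.003920 mol, which equals the excess n(HNO3).
So n(HNO3) consumed by the sample = 0.02880 - 0.003920 = 0.02488 mol.
n(CaCO3) = 0.02488 / 2 = 0.01244 mol.
mass CaCO3 = 0.01244 x 100.09 = 1.245 g, so %CaCO3 = 1.245/1.6413 x 100 = 75.8%.

75.8%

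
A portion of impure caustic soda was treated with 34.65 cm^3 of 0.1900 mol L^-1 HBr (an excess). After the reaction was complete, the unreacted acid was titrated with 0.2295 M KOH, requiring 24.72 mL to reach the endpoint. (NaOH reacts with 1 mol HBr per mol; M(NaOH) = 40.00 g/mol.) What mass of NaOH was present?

Total n(HBr) added = 0.1900 x 0.03465 = 0.006583 mol.
n(KOH) used = 0.2295 x 0.02472 = 0.005673 mol, which equals the excess n(HBr).
So n(HBr) consumed by the sample = 0.006583 - 0.005673 = 0.0009103 mol.
n(NaOH) = 0.0009103 / 1 = 0.0009103 mol.
mass = 0.0009103 mol x 40.00 g/mol = 0.0364 g.

0.0364 g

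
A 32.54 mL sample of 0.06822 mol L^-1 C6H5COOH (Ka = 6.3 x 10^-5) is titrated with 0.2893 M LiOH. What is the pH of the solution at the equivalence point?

n(C6H5COOH) = 0.06822 x 0.03254 = 0.002220 mol; V(LiOH) at equivalence = 0.002220/0.2893 = 0.007673 L.
At equivalence all the acid is converted to C6H5COO-; total volume = 0.03254 + 0.007673 = 0.04021 L, so [C6H5COO-] = 0.002220/0.04021 = 0.05520 M.
Kb = Kw/Ka = 1.0e-14 / 6.3 x 10^-5 = 1.59e-10.
[OH^-] = sqrt(Kb x [C6H5COO-]) = sqrt(1.59e-10 x 0.05520) = 2.96e-6 M.
pOH = 5.53, so pH = 14.00 - 5.53 = 8.47.

8.47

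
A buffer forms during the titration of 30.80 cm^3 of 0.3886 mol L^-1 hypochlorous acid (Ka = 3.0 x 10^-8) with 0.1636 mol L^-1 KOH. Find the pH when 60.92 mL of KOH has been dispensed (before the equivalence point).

8.22

Initial n(HClO) = 0.3886 x 0.03080 = 0.01197 mol.
n(KOH) added = 0.1636 x 0.06092 = 0.009967 mol, converting that many moles of HClO to ClO-.
Remaining n(HClO) = 0.002002 mol; n(ClO-) = 0.009967 mol.
By Henderson-Hasselbalch, pH = pKa + log([A^-]/[HA]) = 7.52 + log(0.009967/0.002002) = 7.52 + (+0.70) = 8.22.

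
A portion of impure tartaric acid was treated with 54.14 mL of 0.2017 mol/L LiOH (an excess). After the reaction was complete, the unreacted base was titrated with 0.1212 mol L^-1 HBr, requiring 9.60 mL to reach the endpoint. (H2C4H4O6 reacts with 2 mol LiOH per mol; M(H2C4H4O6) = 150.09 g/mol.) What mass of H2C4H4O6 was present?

0.732 g

Total n(LiOH) added = 0.2017 x 0.05414 = 0.01092 mol.
n(HBr) used = 0.1212 x 0.009600 = 0.001164 mol, which equals the excess n(LiOH).
So n(LiOH) consumed by the sample = 0.01092 - 0.001164 = 0.009757 mol.
n(H2C4H4O6) = 0.009757 / 2 = 0.004878 mol.
mass = 0.004878 mol x 150.09 g/mol = 0.732 g.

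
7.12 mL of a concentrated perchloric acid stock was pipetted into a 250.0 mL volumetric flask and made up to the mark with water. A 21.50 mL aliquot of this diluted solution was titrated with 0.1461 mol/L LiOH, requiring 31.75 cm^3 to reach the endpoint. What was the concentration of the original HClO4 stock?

7.58 M

n(LiOH) = 0.1461 x 0.03175 = 0.004639 mol.
n(HClO4) in the aliquot = 0.004639 mol.
[diluted HClO4] = 0.004639 / 0.02150 = 0.2158 M.
Dilution factor = 250.0/7.120 = 35.11, so [stock] = 0.2158 x 35.11 = 7.58 M.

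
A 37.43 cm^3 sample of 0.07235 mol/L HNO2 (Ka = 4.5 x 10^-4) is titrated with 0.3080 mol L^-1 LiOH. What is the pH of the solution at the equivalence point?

n(HNO2) = 0.07235 x 0.03743 = 0.002708 mol; V(LiOH) at equivalence = 0.002708/0.3080 = 0.008792 L.
At equivalence all the acid is converted to NO2-; total volume = 0.03743 + 0.008792 = 0.04622 L, so [NO2-] = 0.002708/0.04622 = 0.05859 M.
Kb = Kw/Ka = 1.0e-14 / 4.5 x 10^-4 = 2.22e-11.
[OH^-] = sqrt(Kb x [NO2-]) = sqrt(2.22e-11 x 0.05859) = 1.14e-6 M.
pOH = 5.94, so pH = 14.00 - 5.94 = 8.06.

8.06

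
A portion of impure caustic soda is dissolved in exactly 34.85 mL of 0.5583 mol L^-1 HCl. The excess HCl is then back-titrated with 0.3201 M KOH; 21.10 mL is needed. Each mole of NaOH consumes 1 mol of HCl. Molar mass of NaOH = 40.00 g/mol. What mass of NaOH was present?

0.508 g

Total n(HCl) added = 0.5583 x 0.03485 = 0.01946 mol.
n(KOH) used = 0.3201 x 0.02110 = 0.006754 mol, which equals the excess n(HCl).
So n(HCl) consumed by the sample = 0.01946 - 0.006754 = 0.01270 mol.
n(NaOH) = 0.01270 / 1 = 0.01270 mol.
mass = 0.01270 mol x 40.00 g/mol = 0.508 g.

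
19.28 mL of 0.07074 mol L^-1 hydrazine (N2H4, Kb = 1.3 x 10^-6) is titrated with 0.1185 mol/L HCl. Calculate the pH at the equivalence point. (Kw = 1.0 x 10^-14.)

4.73

n(N2H4) = 0.07074 x 0.01928 = 0.001364 mol; V(HCl) at equivalence = 0.001364/0.1185 = 0.01151 L.
At equivalence the base is fully converted to N2H5+; total volume = 0.03079 L, so [N2H5+] = 0.001364/0.03079 = 0.04430 M.
Ka(N2H5+) = Kw/Kb = 1.0e-14 / 1.3 x 10^-6 = 7.69e-9.
[H^+] = sqrt(Ka x [N2H5+]) = sqrt(7.69e-9 x 0.04430) = 1.85e-5 M.
pH = -log(1.85e-5) = 4.73.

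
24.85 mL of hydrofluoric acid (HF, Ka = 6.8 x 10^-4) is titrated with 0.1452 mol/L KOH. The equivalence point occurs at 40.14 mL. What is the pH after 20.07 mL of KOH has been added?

20.07 mL is exactly half the equivalence volume (40.14/2), i.e. the half-equivalence point.
There, n(HA) = n(A^-), so pH = pKa = -log(6.8 x 10^-4) = 3.17.

3.17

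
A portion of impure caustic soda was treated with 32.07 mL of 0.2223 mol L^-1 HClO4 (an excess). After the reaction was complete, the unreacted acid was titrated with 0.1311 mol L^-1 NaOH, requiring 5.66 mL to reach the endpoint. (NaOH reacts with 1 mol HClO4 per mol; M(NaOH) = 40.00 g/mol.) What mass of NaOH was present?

0.255 g

Total n(HClO4) added = 0.2223 x 0.03207 = 0.007129 mol.
n(NaOH) used = 0.1311 x 0.005660 = 0.0007420 mol, which equals the excess n(HClO4).
So n(HClO4) consumed by the sample = 0.007129 - 0.0007420 = 0.006387 mol.
n(NaOH) = 0.006387 / 1 = 0.006387 mol.
mass = 0.006387 mol x 40.00 g/mol = 0.255 g.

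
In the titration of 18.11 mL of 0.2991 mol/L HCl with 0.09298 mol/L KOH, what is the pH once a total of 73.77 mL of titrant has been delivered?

12.20

n(acid) = 0.2991 x 0.01811 = 0.005417 mol; n(KOH) added = 0.09298 x 0.07377 = 0.006859 mol.
Base is in excess by 0.006859 - 0.005417 = 0.001442 mol in a total volume of 0.09188 L.
[OH^-] = 0.001442/0.09188 = 0.01570 M, so pOH = 1.80 and pH = 14.00 - 1.80 = 12.20.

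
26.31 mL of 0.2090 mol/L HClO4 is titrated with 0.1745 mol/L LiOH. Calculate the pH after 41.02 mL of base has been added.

n(acid) = 0.2090 x 0.02631 = 0.005499 mol; n(LiOH) added = 0.1745 x 0.04102 = 0.007158 mol.
Base is in excess by 0.007158 - 0.005499 = 0.001659 mol in a total volume of 0.06733 L.
[OH^-] = 0.001659/0.06733 = 0.02464 M, so pOH = 1.61 and pH = 14.00 - 1.61 = 12.39.

12.39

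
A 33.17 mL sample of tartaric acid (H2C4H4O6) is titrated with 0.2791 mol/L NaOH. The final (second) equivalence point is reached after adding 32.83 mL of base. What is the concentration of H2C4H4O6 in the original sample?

n(NaOH) = 0.2791 x 0.03283 = 0.009163 mol.
At the final (second) equivalence point, 2 mol OH^- react per mol H2C4H4O6, so n(H2C4H4O6) = 0.009163 / 2 = 0.004581 mol.
[H2C4H4O6] = 0.004581 / 0.03317 L = 0.138 M.

0.138 M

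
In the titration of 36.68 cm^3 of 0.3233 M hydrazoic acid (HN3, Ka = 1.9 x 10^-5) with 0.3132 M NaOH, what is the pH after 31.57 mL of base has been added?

Initial n(HN3) = 0.3233 x 0.03668 = 0.01186 mol.
n(NaOH) added = 0.3132 x 0.03157 = 0.009888 mol, converting that many moles of HN3 to N3-.
Remaining n(HN3) = 0.001971 mol; n(N3-) = 0.009888 mol.
By Henderson-Hasselbalch, pH = pKa + log([A^-]/[HA]) = 4.72 + log(0.009888/0.001971) = 4.72 + (+0.70) = 5.42.

5.42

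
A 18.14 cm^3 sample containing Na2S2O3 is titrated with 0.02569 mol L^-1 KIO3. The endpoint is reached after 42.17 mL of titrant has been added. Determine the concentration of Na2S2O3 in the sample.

n(KIO3) = 0.02569 x 0.04217 = 0.001083 mol.
From the balanced equation, 1 mol KIO3 reacts with 6 mol Na2S2O3, so n(Na2S2O3) = 0.001083 x 6/1 = 0.006500 mol.
[Na2S2O3] = 0.006500 / 0.01814 L = 0.358 M.

0.358 M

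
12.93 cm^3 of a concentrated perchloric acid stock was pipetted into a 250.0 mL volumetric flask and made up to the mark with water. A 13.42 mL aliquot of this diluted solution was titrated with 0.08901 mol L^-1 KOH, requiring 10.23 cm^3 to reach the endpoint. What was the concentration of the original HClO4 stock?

1.31 M

n(KOH) = 0.08901 x 0.01023 = 0.0009106 mol.
n(HClO4) in the aliquot = 0.0009106 mol.
[diluted HClO4] = 0.0009106 / 0.01342 = 0.06785 M.
Dilution factor = 250.0/12.93 = 19.33, so [stock] = 0.06785 x 19.33 = 1.31 M.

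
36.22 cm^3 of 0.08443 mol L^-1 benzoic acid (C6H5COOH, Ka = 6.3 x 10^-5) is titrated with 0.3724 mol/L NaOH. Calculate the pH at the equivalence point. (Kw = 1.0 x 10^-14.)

n(C6H5COOH) = 0.08443 x 0.03622 = 0.003058 mol; V(NaOH) at equivalence = 0.003058/0.3724 = 0.008212 L.
At equivalence all the acid is converted to C6H5COO-; total volume = 0.03622 + 0.008212 = 0.04443 L, so [C6H5COO-] = 0.003058/0.04443 = 0.06883 M.
Kb = Kw/Ka = 1.0e-14 / 6.3 x 10^-5 = 1.59e-10.
[OH^-] = sqrt(Kb x [C6H5COO-]) = sqrt(1.59e-10 x 0.06883) = 3.31e-6 M.
pOH = 5.48, so pH = 14.00 - 5.48 = 8.52.

8.52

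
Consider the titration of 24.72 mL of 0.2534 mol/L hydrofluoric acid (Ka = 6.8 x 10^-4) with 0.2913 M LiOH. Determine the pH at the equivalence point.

n(HF) = 0.2534 x 0.02472 = 0.006264 mol; V(LiOH) at equivalence = 0.006264/0.2913 = 0.02150 L.
At equivalence all the acid is converted to F-; total volume = 0.02472 + 0.02150 = 0.04622 L, so [F-] = 0.006264/0.04622 = 0.1355 M.
Kb = Kw/Ka = 1.0e-14 / 6.8 x 10^-4 = 1.47e-11.
[OH^-] = sqrt(Kb x [F-]) = sqrt(1.47e-11 x 0.1355) = 1.41e-6 M.
pOH = 5.85, so pH = 14.00 - 5.85 = 8.15.

8.15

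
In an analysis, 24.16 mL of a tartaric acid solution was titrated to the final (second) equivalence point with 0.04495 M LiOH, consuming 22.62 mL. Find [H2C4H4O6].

n(LiOH) = 0.04495 x 0.02262 = 0.001017 mol.
At the final (second) equivalence point, 2 mol OH^- react per mol H2C4H4O6, so n(H2C4H4O6) = 0.001017 / 2 = 0.0005084 mol.
[H2C4H4O6] = 0.0005084 / 0.02416 L = 0.0210 M.

0.0210 M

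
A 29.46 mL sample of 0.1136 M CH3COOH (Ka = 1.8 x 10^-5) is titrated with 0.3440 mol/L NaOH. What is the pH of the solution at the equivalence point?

n(CH3COOH) = 0.1136 x 0.02946 = 0.003347 mol; V(NaOH) at equivalence = 0.003347/0.3440 = 0.009729 L.
At equivalence all the acid is converted to CH3COO-; total volume = 0.02946 + 0.009729 = 0.03919 L, so [CH3COO-] = 0.003347/0.03919 = 0.08540 M.
Kb = Kw/Ka = 1.0e-14 / 1.8 x 10^-5 = 5.56e-10.
[OH^-] = sqrt(Kb x [CH3COO-]) = sqrt(5.56e-10 x 0.08540) = 6.89e-6 M.
pOH = 5.16, so pH = 14.00 - 5.16 = 8.84.

8.84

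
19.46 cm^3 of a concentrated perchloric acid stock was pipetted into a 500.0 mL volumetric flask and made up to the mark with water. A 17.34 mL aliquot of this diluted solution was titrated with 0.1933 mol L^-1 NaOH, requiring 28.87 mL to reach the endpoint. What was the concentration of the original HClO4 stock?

8.27 M

n(NaOH) = 0.1933 x 0.02887 = 0.005581 mol.
n(HClO4) in the aliquot = 0.005581 mol.
[diluted HClO4] = 0.005581 / 0.01734 = 0.3218 M.
Dilution factor = 500.0/19.46 = 25.69, so [stock] = 0.3218 x 25.69 = 8.27 M.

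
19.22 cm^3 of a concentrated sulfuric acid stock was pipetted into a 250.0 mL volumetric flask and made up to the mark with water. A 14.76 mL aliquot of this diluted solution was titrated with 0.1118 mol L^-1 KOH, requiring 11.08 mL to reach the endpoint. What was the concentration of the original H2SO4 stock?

0.546 M

n(KOH) = 0.1118 x 0.01108 = 0.001239 mol.
n(H2SO4) in the aliquot = 0.001239 x 1/2 = 0.0006194 mol.
[diluted H2SO4] = 0.0006194 / 0.01476 = 0.04196 M.
Dilution factor = 250.0/19.22 = 13.01, so [stock] = 0.04196 x 13.01 = 0.546 M.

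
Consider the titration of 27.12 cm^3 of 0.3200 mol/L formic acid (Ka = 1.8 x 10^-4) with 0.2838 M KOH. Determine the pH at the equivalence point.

8.46

n(HCOOH) = 0.3200 x 0.02712 = 0.008678 mol; V(KOH) at equivalence = 0.008678/0.2838 = 0.03058 L.
At equivalence all the acid is converted to HCOO-; total volume = 0.02712 + 0.03058 = 0.05770 L, so [HCOO-] = 0.008678/0.05770 = 0.1504 M.
Kb = Kw/Ka = 1.0e-14 / 1.8 x 10^-4 = 5.56e-11.
[OH^-] = sqrt(Kb x [HCOO-]) = sqrt(5.56e-11 x 0.1504) = 2.89e-6 M.
pOH = 5.54, so pH = 14.00 - 5.54 = 8.46.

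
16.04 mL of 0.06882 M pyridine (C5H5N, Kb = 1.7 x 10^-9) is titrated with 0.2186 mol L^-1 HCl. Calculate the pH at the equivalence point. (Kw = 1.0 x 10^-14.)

3.26

n(C5H5N) = 0.06882 x 0.01604 = 0.001104 mol; V(HCl) at equivalence = 0.001104/0.2186 = 0.005050 L.
At equivalence the base is fully converted to C5H5NH+; total volume = 0.02109 L, so [C5H5NH+] = 0.001104/0.02109 = 0.05234 M.
Ka(C5H5NH+) = Kw/Kb = 1.0e-14 / 1.7 x 10^-9 = 5.88e-6.
[H^+] = sqrt(Ka x [C5H5NH+]) = sqrt(5.88e-6 x 0.05234) = 0.000555 M.
pH = -log(0.000555) = 3.26.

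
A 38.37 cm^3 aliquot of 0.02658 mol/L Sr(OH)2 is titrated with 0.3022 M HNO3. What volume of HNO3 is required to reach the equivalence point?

n(Sr(OH)2) = 0.02658 mol/L x 0.03837 L = 0.001020 mol.
The neutralisation is 1 Sr(OH)2 : 2 HNO3, so n(HNO3) = 0.001020 x 2/1 = 0.002040 mol.
V(HNO3) = 0.002040 / 0.3022 = 0.006750 L = 6.75 mL.

6.75 mL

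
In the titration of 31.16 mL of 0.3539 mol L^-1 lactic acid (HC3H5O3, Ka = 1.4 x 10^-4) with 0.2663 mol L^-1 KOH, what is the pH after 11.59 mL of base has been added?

3.44

Initial n(HC3H5O3) = 0.3539 x 0.03116 = 0.01103 mol.
n(KOH) added = 0.2663 x 0.01159 = 0.003086 mol, converting that many moles of HC3H5O3 to C3H5O3-.
Remaining n(HC3H5O3) = 0.007941 mol; n(C3H5O3-) = 0.003086 mol.
By Henderson-Hasselbalch, pH = pKa + log([A^-]/[HA]) = 3.85 + log(0.003086/0.007941) = 3.85 + (-0.41) = 3.44.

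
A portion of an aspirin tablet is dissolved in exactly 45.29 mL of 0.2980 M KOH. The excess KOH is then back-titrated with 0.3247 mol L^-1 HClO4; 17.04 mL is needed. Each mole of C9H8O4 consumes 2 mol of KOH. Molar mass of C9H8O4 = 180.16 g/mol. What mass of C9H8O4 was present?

Total n(KOH) added = 0.2980 x 0.04529 = 0.01350 mol.
n(HClO4) used = 0.3247 x 0.01704 = 0.005533 mol, which equals the excess n(KOH).
So n(KOH) consumed by the sample = 0.01350 - 0.005533 = 0.007964 mol.
n(C9H8O4) = 0.007964 / 2 = 0.003982 mol.
mass = 0.003982 mol x 180.16 g/mol = 0.717 g.

0.717 g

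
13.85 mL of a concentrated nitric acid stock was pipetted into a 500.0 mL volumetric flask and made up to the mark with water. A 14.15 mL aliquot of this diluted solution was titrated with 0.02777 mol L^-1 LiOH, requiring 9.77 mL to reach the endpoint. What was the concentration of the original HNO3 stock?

n(LiOH) = 0.02777 x 0.009770 = 0.0002713 mol.
n(HNO3) in the aliquot = 0.0002713 mol.
[diluted HNO3] = 0.0002713 / 0.01415 = 0.01917 M.
Dilution factor = 500.0/13.85 = 36.10, so [stock] = 0.01917 x 36.10 = 0.692 M.

0.692 M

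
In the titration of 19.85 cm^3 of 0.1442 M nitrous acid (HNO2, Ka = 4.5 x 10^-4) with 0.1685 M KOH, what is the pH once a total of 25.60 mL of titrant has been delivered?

12.50

n(acid) = 0.1442 x 0.01985 = 0.002862 mol; n(KOH) added = 0.1685 x 0.02560 = 0.004314 mol.
Base is in excess by 0.004314 - 0.002862 = 0.001451 mol in a total volume of 0.04545 L.
[OH^-] = 0.001451/0.04545 = 0.03193 M, so pOH = 1.50 and pH = 14.00 - 1.50 = 12.50.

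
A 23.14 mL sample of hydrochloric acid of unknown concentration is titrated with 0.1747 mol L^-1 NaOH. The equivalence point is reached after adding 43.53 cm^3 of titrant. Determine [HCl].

n(NaOH) delivered = 0.1747 x 0.04353 = 0.007605 mol.
For a 1:1 reaction, n(HCl) = 0.007605 mol.
[HCl] = 0.007605 mol / 0.02314 L = 0.329 M.

0.329 M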